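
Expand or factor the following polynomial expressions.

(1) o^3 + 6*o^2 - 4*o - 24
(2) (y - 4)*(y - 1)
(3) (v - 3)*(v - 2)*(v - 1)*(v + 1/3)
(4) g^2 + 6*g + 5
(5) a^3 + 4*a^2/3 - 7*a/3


(1) = (o - 2)*(o + 2)*(o + 6)
(2) = y^2 - 5*y + 4
(3) = v^4 - 17*v^3/3 + 9*v^2 - 7*v/3 - 2
(4) = (g + 1)*(g + 5)
(5) = a*(a - 1)*(a + 7/3)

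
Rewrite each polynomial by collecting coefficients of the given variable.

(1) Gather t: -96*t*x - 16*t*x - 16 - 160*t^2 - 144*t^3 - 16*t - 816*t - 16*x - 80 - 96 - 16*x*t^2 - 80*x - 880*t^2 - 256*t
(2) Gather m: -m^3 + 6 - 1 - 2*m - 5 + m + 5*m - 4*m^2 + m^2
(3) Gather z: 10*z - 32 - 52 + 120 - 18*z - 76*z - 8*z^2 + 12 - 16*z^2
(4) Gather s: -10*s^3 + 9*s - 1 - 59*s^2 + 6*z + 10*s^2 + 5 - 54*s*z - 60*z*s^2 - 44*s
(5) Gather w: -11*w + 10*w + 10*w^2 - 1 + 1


(1) = -144*t^3 + t^2*(-16*x - 1040) + t*(-112*x - 1088) - 96*x - 192
(2) = -m^3 - 3*m^2 + 4*m
(3) = -24*z^2 - 84*z + 48
(4) = -10*s^3 + s^2*(-60*z - 49) + s*(-54*z - 35) + 6*z + 4
(5) = 10*w^2 - w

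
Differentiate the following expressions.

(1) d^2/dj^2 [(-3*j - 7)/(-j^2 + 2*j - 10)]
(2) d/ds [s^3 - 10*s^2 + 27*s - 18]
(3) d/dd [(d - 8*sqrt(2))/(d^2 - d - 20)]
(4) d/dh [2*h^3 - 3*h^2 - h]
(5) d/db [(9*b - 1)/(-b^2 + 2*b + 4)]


(1) = 2*(4*(j - 1)^2*(3*j + 7) - (9*j + 1)*(j^2 - 2*j + 10))/(j^2 - 2*j + 10)^3
(2) = 3*s^2 - 20*s + 27
(3) = (d^2 - d - (d - 8*sqrt(2))*(2*d - 1) - 20)/(-d^2 + d + 20)^2
(4) = 6*h^2 - 6*h - 1
(5) = (9*b^2 - 2*b + 38)/(b^4 - 4*b^3 - 4*b^2 + 16*b + 16)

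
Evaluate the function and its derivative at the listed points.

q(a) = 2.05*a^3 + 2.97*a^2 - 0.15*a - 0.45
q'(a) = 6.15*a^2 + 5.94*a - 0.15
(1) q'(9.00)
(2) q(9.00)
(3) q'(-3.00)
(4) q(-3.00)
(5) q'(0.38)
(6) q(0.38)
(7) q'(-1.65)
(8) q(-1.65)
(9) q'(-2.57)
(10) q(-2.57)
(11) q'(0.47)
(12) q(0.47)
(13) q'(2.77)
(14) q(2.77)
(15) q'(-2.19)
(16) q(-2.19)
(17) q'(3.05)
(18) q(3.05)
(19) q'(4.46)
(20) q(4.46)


(1) = 551.46
(2) = 1733.22
(3) = 37.38
(4) = -28.62
(5) = 3.00
(6) = 0.03
(7) = 6.79
(8) = -1.33
(9) = 25.20
(10) = -15.25
(11) = 4.00
(12) = 0.35
(13) = 63.49
(14) = 65.49
(15) = 16.34
(16) = -7.41
(17) = 75.18
(18) = 84.88
(19) = 148.68
(20) = 239.83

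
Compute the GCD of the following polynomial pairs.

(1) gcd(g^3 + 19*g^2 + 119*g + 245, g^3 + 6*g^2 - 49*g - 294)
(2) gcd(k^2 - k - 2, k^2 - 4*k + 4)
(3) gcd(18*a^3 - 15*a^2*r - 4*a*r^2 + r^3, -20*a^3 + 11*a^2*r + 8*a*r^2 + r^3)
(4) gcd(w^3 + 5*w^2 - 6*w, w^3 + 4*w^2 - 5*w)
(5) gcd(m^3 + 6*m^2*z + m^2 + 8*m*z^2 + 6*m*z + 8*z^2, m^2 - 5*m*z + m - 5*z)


(1) = g + 7
(2) = gcd((k - 2)*(k + 1), (k - 2)^2) = k - 2
(3) = gcd((-6*a + r)*(-a + r)*(3*a + r), (-a + r)*(4*a + r)*(5*a + r)) = -a + r
(4) = gcd(w*(w - 1)*(w + 6), w*(w - 1)*(w + 5)) = w^2 - w
(5) = gcd((m + 1)*(m + 2*z)*(m + 4*z), (m + 1)*(m - 5*z)) = m + 1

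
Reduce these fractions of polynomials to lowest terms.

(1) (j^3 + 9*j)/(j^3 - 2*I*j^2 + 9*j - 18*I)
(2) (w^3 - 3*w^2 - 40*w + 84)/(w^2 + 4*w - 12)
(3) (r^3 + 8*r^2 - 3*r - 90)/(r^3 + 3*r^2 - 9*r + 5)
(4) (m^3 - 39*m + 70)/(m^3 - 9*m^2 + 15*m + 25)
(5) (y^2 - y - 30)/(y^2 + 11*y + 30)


(1) = j/(j - 2*I)
(2) = w - 7
(3) = (r^2 + 3*r - 18)/(r^2 - 2*r + 1)
(4) = (m^2 + 5*m - 14)/(m^2 - 4*m - 5)
(5) = (y - 6)/(y + 6)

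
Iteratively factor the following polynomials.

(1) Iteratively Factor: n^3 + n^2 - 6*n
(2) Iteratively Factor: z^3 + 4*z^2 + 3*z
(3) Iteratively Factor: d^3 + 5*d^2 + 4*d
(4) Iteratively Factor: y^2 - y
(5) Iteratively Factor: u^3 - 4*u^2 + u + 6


(1) = (n - 2)*(n^2 + 3*n) = n*(n - 2)*(n + 3)
(2) = (z)*(z^2 + 4*z + 3) = z*(z + 1)*(z + 3)
(3) = (d + 1)*(d^2 + 4*d) = (d + 1)*(d + 4)*(d)
(4) = (y - 1)*(y)
(5) = (u - 2)*(u^2 - 2*u - 3) = (u - 2)*(u + 1)*(u - 3)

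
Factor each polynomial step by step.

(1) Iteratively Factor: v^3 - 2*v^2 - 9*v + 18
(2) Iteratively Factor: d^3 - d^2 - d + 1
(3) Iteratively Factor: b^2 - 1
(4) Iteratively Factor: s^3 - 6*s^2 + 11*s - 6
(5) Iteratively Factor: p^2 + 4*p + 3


(1) = (v + 3)*(v^2 - 5*v + 6) = (v - 2)*(v + 3)*(v - 3)
(2) = (d + 1)*(d^2 - 2*d + 1) = (d - 1)*(d + 1)*(d - 1)
(3) = (b + 1)*(b - 1)
(4) = (s - 2)*(s^2 - 4*s + 3) = (s - 2)*(s - 1)*(s - 3)
(5) = (p + 1)*(p + 3)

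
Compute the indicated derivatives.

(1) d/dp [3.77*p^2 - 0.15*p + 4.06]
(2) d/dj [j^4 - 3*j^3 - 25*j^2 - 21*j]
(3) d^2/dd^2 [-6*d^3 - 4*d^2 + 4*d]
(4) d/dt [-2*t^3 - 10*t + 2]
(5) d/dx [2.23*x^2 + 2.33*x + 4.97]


(1) = 7.54*p - 0.15
(2) = 4*j^3 - 9*j^2 - 50*j - 21
(3) = -36*d - 8
(4) = -6*t^2 - 10
(5) = 4.46*x + 2.33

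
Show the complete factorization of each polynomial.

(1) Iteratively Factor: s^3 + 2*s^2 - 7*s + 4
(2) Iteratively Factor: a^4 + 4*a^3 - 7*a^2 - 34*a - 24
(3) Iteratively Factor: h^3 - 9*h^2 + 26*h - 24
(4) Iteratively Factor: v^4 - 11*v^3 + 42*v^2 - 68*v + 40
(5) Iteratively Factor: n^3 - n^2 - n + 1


(1) = (s - 1)*(s^2 + 3*s - 4) = (s - 1)^2*(s + 4)
(2) = (a - 3)*(a^3 + 7*a^2 + 14*a + 8) = (a - 3)*(a + 2)*(a^2 + 5*a + 4) = (a - 3)*(a + 2)*(a + 4)*(a + 1)
(3) = (h - 4)*(h^2 - 5*h + 6) = (h - 4)*(h - 3)*(h - 2)
(4) = (v - 5)*(v^3 - 6*v^2 + 12*v - 8) = (v - 5)*(v - 2)*(v^2 - 4*v + 4) = (v - 5)*(v - 2)^2*(v - 2)
(5) = (n + 1)*(n^2 - 2*n + 1) = (n - 1)*(n + 1)*(n - 1)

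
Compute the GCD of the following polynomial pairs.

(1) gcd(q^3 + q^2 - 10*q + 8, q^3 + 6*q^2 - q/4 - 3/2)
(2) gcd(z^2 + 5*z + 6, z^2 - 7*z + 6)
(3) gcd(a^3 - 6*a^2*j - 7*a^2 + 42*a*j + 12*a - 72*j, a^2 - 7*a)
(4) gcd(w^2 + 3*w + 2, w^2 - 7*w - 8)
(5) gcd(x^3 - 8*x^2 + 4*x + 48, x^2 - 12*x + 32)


(1) = gcd((q - 2)*(q - 1)*(q + 4), (q - 1/2)*(q + 1/2)*(q + 6)) = 1
(2) = 1
(3) = gcd((a - 4)*(a - 3)*(a - 6*j), a*(a - 7)) = 1
(4) = gcd((w + 1)*(w + 2), (w - 8)*(w + 1)) = w + 1
(5) = x - 4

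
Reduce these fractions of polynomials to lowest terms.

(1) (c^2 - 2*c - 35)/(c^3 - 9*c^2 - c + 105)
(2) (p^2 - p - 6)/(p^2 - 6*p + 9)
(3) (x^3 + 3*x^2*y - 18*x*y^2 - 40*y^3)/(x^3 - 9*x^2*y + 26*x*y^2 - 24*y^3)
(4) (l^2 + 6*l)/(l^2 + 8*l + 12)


(1) = (c + 5)/(c^2 - 2*c - 15)
(2) = (p + 2)/(p - 3)
(3) = (x^2 + 7*x*y + 10*y^2)/(x^2 - 5*x*y + 6*y^2)
(4) = l/(l + 2)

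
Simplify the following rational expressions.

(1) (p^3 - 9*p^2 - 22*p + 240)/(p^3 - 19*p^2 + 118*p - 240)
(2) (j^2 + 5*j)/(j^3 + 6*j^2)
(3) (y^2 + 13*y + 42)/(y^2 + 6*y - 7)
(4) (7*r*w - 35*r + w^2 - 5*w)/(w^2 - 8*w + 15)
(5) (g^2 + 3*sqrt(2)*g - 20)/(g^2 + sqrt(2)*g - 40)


(1) = (p + 5)/(p - 5)
(2) = (j + 5)/(j^2 + 6*j)
(3) = (y + 6)/(y - 1)
(4) = (7*r + w)/(w - 3)
(5) = (g - 2*sqrt(2))/(g - 4*sqrt(2))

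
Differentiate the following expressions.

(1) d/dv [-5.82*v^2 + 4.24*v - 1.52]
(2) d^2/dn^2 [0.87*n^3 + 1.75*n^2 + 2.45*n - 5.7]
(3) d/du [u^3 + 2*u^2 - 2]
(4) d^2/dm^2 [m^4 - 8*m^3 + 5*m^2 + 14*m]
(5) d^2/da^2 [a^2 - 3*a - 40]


(1) = 4.24 - 11.64*v
(2) = 5.22*n + 3.5
(3) = u*(3*u + 4)
(4) = 12*m^2 - 48*m + 10
(5) = 2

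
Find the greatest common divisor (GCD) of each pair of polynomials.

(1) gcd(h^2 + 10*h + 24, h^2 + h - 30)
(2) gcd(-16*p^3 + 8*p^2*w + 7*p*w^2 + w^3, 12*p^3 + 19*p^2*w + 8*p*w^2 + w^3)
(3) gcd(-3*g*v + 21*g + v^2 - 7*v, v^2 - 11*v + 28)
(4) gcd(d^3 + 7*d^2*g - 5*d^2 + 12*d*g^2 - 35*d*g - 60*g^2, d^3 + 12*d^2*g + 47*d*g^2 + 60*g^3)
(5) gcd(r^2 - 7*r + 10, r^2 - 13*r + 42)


(1) = gcd((h + 4)*(h + 6), (h - 5)*(h + 6)) = h + 6
(2) = 4*p + w
(3) = v - 7
(4) = gcd((d - 5)*(d + 3*g)*(d + 4*g), (d + 3*g)*(d + 4*g)*(d + 5*g)) = d^2 + 7*d*g + 12*g^2
(5) = gcd((r - 5)*(r - 2), (r - 7)*(r - 6)) = 1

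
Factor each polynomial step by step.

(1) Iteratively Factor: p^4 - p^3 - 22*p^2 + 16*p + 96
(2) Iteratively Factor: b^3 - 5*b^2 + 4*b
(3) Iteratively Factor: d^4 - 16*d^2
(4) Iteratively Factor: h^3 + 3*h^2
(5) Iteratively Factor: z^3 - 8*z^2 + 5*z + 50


(1) = (p - 3)*(p^3 + 2*p^2 - 16*p - 32) = (p - 3)*(p + 2)*(p^2 - 16) = (p - 3)*(p + 2)*(p + 4)*(p - 4)
(2) = (b - 1)*(b^2 - 4*b) = (b - 4)*(b - 1)*(b)
(3) = (d - 4)*(d^3 + 4*d^2) = d*(d - 4)*(d^2 + 4*d) = d*(d - 4)*(d + 4)*(d)
(4) = (h)*(h^2 + 3*h) = h*(h + 3)*(h)
(5) = (z + 2)*(z^2 - 10*z + 25) = (z - 5)*(z + 2)*(z - 5)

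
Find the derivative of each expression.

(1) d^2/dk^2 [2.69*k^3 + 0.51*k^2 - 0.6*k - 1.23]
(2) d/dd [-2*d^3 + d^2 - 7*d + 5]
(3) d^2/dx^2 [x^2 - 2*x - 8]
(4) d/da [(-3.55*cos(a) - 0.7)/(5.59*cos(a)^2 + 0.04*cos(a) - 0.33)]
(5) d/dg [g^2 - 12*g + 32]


(1) = 16.14*k + 1.02
(2) = -6*d^2 + 2*d - 7
(3) = 2
(4) = (19.8445*sin(a)^2 - 7.826*cos(a) - 21.044)*sin(a)/(5.59*cos(a)^2 + 0.04*cos(a) - 0.33)^2
(5) = 2*g - 12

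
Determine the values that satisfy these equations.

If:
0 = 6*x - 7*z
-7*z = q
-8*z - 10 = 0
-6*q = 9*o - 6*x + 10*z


Then:
o = -65/12
q = 35/4
x = -35/24
z = -5/4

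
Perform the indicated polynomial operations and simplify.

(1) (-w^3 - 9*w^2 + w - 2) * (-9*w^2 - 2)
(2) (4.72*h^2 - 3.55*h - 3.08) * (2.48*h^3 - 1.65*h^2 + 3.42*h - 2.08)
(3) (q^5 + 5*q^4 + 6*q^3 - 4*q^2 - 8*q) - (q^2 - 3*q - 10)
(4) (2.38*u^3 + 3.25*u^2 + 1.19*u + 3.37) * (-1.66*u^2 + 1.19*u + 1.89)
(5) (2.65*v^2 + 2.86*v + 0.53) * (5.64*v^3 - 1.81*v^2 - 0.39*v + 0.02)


(1) = 9*w^5 + 81*w^4 - 7*w^3 + 36*w^2 - 2*w + 4
(2) = 11.7056*h^5 - 16.592*h^4 + 14.3615*h^3 - 16.8766*h^2 - 3.1496*h + 6.4064
(3) = q^5 + 5*q^4 + 6*q^3 - 5*q^2 - 5*q + 10
(4) = -3.9508*u^5 - 2.5628*u^4 + 6.3903*u^3 + 1.9644*u^2 + 6.2594*u + 6.3693
(5) = 14.946*v^5 + 11.3339*v^4 - 3.2209*v^3 - 2.0217*v^2 - 0.1495*v + 0.0106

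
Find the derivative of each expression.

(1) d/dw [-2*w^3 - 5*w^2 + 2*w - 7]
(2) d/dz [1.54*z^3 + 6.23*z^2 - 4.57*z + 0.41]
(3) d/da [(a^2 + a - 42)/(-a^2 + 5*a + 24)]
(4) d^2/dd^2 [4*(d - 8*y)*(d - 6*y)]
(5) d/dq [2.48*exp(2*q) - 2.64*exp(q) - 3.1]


(1) = -6*w^2 - 10*w + 2
(2) = 4.62*z^2 + 12.46*z - 4.57
(3) = 6*(a^2 - 6*a + 39)/(a^4 - 10*a^3 - 23*a^2 + 240*a + 576)
(4) = 8
(5) = (4.96*exp(q) - 2.64)*exp(q)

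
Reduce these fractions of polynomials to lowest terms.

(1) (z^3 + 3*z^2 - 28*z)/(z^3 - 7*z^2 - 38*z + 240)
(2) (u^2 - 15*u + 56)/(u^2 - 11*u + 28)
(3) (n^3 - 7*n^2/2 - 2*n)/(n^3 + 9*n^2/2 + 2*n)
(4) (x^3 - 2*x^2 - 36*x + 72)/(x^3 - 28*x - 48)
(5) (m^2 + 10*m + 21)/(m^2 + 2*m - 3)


(1) = (z^3 + 3*z^2 - 28*z)/(z^3 - 7*z^2 - 38*z + 240)
(2) = (u - 8)/(u - 4)
(3) = (n - 4)/(n + 4)
(4) = (x^2 + 4*x - 12)/(x^2 + 6*x + 8)
(5) = (m + 7)/(m - 1)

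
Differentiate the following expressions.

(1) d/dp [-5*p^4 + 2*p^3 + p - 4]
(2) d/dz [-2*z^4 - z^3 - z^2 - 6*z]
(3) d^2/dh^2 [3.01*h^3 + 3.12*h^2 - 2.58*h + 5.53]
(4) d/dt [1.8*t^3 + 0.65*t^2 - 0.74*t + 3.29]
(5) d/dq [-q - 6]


(1) = -20*p^3 + 6*p^2 + 1
(2) = -8*z^3 - 3*z^2 - 2*z - 6
(3) = 18.06*h + 6.24
(4) = 5.4*t^2 + 1.3*t - 0.74
(5) = -1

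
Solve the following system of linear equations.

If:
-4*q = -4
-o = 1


Then:
o = -1
q = 1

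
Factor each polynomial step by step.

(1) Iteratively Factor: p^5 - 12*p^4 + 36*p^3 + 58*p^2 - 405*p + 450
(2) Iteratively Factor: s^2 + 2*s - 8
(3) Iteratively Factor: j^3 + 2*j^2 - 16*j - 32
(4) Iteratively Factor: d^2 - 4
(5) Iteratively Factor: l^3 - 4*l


(1) = (p - 3)*(p^4 - 9*p^3 + 9*p^2 + 85*p - 150) = (p - 5)*(p - 3)*(p^3 - 4*p^2 - 11*p + 30) = (p - 5)^2*(p - 3)*(p^2 + p - 6) = (p - 5)^2*(p - 3)*(p - 2)*(p + 3)
(2) = (s + 4)*(s - 2)
(3) = (j + 4)*(j^2 - 2*j - 8) = (j + 2)*(j + 4)*(j - 4)
(4) = (d + 2)*(d - 2)
(5) = (l - 2)*(l^2 + 2*l) = (l - 2)*(l + 2)*(l)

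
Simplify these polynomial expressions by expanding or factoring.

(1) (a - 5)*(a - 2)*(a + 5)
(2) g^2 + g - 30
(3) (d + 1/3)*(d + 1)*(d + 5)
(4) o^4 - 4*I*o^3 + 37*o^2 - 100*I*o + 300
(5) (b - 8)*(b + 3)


(1) = a^3 - 2*a^2 - 25*a + 50
(2) = (g - 5)*(g + 6)
(3) = d^3 + 19*d^2/3 + 7*d + 5/3
(4) = (o - 6*I)*(o - 5*I)*(o + 2*I)*(o + 5*I)
(5) = b^2 - 5*b - 24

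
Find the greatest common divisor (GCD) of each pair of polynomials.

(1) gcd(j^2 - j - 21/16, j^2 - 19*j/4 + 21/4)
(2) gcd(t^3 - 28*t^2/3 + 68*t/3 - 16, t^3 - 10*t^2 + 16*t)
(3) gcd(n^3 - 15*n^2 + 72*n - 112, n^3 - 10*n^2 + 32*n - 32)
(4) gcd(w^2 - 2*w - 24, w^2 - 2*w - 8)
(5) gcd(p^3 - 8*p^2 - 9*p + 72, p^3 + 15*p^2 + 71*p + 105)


(1) = j - 7/4
(2) = gcd((t - 6)*(t - 2)*(t - 4/3), t*(t - 8)*(t - 2)) = t - 2
(3) = gcd((n - 7)*(n - 4)^2, (n - 4)^2*(n - 2)) = n^2 - 8*n + 16
(4) = gcd((w - 6)*(w + 4), (w - 4)*(w + 2)) = 1
(5) = gcd((p - 8)*(p - 3)*(p + 3), (p + 3)*(p + 5)*(p + 7)) = p + 3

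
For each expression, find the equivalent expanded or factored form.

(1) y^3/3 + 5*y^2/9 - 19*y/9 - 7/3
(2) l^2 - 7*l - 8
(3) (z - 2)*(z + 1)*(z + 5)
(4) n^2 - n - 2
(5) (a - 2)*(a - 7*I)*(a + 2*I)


(1) = (y/3 + 1)*(y - 7/3)*(y + 1)
(2) = (l - 8)*(l + 1)
(3) = z^3 + 4*z^2 - 7*z - 10
(4) = (n - 2)*(n + 1)
(5) = a^3 - 2*a^2 - 5*I*a^2 + 14*a + 10*I*a - 28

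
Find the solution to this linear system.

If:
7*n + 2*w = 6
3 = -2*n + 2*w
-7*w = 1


Then:
No Solution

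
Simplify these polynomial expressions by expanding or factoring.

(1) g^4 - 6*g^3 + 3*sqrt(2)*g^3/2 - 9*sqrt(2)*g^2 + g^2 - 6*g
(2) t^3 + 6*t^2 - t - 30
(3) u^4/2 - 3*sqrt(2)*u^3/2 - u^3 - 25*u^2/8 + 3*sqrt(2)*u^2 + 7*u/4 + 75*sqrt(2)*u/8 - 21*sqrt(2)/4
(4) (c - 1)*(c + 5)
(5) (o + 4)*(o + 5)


(1) = g*(g - 6)*(g + sqrt(2)/2)*(g + sqrt(2))
(2) = (t - 2)*(t + 3)*(t + 5)
(3) = (u/2 + 1)*(u - 7/2)*(u - 1/2)*(u - 3*sqrt(2))
(4) = c^2 + 4*c - 5
(5) = o^2 + 9*o + 20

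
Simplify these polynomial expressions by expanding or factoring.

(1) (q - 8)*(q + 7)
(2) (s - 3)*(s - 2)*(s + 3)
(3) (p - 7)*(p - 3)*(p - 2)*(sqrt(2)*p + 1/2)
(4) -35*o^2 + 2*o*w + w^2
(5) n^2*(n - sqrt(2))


(1) = q^2 - q - 56
(2) = s^3 - 2*s^2 - 9*s + 18
(3) = sqrt(2)*p^4 - 12*sqrt(2)*p^3 + p^3/2 - 6*p^2 + 41*sqrt(2)*p^2 - 42*sqrt(2)*p + 41*p/2 - 21
(4) = (-5*o + w)*(7*o + w)
(5) = n^3 - sqrt(2)*n^2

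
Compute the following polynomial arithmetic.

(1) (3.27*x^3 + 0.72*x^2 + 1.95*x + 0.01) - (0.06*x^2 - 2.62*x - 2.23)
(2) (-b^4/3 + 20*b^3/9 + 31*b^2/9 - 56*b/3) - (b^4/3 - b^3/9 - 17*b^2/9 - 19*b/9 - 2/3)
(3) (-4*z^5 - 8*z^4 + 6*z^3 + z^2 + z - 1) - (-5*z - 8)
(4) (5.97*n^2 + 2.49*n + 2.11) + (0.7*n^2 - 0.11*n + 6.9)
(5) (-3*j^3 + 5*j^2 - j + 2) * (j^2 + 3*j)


(1) = 3.27*x^3 + 0.66*x^2 + 4.57*x + 2.24
(2) = -2*b^4/3 + 7*b^3/3 + 16*b^2/3 - 149*b/9 + 2/3
(3) = -4*z^5 - 8*z^4 + 6*z^3 + z^2 + 6*z + 7
(4) = 6.67*n^2 + 2.38*n + 9.01
(5) = -3*j^5 - 4*j^4 + 14*j^3 - j^2 + 6*j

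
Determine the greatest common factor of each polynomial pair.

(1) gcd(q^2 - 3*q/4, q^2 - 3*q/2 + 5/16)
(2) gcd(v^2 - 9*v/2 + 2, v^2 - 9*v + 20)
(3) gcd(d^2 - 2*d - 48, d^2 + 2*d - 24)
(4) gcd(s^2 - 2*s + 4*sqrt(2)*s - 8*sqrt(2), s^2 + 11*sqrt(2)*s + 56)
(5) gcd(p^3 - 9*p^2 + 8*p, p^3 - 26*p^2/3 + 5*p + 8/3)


(1) = 1
(2) = gcd((v - 4)*(v - 1/2), (v - 5)*(v - 4)) = v - 4
(3) = gcd((d - 8)*(d + 6), (d - 4)*(d + 6)) = d + 6
(4) = s + 4*sqrt(2)
(5) = p^2 - 9*p + 8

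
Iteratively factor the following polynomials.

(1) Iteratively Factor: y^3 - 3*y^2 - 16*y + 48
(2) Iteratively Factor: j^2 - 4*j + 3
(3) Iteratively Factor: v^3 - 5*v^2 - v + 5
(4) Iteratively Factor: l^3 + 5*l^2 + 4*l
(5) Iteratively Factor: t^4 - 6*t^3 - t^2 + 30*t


(1) = (y + 4)*(y^2 - 7*y + 12) = (y - 3)*(y + 4)*(y - 4)
(2) = (j - 3)*(j - 1)
(3) = (v - 5)*(v^2 - 1) = (v - 5)*(v + 1)*(v - 1)
(4) = (l + 1)*(l^2 + 4*l) = (l + 1)*(l + 4)*(l)
(5) = (t - 5)*(t^3 - t^2 - 6*t) = (t - 5)*(t + 2)*(t^2 - 3*t) = t*(t - 5)*(t + 2)*(t - 3)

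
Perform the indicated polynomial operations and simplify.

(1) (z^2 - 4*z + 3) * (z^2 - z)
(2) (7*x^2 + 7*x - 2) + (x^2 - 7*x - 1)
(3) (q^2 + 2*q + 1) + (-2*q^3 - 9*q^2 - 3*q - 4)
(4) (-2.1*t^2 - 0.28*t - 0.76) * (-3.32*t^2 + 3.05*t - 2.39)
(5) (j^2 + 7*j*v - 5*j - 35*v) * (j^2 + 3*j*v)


(1) = z^4 - 5*z^3 + 7*z^2 - 3*z
(2) = 8*x^2 - 3
(3) = -2*q^3 - 8*q^2 - q - 3
(4) = 6.972*t^4 - 5.4754*t^3 + 6.6882*t^2 - 1.6488*t + 1.8164
(5) = j^4 + 10*j^3*v - 5*j^3 + 21*j^2*v^2 - 50*j^2*v - 105*j*v^2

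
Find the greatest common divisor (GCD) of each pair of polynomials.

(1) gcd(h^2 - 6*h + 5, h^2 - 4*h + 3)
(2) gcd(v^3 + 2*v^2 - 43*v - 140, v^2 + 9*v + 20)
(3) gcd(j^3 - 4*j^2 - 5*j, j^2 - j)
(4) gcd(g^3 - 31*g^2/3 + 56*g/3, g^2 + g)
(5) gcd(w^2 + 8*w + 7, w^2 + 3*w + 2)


(1) = h - 1
(2) = v^2 + 9*v + 20
(3) = j
(4) = g
(5) = w + 1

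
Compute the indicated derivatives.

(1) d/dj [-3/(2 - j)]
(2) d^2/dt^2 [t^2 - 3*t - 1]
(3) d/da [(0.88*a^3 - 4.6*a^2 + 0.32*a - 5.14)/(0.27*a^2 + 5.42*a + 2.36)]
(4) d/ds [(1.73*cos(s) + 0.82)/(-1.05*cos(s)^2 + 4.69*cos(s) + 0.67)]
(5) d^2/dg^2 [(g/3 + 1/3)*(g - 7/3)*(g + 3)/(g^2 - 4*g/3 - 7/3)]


(1) = -3/(j - 2)^2
(2) = 2
(3) = (0.2376*a^4 + 9.5392*a^3 - 18.788*a^2 - 18.9364*a + 28.614)/(0.0729*a^4 + 2.9268*a^3 + 30.6508*a^2 + 25.5824*a + 5.5696)
(4) = (-1.8165*cos(s)^2 - 1.722*cos(s) + 2.6867)*sin(s)/(1.1025*cos(s)^4 - 9.849*cos(s)^3 + 20.5891*cos(s)^2 + 6.2846*cos(s) + 0.4489)
(5) = 0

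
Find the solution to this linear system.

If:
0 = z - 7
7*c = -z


Then:
c = -1
z = 7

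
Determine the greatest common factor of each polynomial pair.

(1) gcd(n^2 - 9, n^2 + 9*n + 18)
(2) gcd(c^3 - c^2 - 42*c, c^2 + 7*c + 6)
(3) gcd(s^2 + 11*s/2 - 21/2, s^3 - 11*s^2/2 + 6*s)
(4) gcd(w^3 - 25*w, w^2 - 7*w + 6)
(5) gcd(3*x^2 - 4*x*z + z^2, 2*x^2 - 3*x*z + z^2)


(1) = gcd((n - 3)*(n + 3), (n + 3)*(n + 6)) = n + 3
(2) = gcd(c*(c - 7)*(c + 6), (c + 1)*(c + 6)) = c + 6
(3) = s - 3/2
(4) = 1
(5) = gcd((-3*x + z)*(-x + z), (-2*x + z)*(-x + z)) = x - z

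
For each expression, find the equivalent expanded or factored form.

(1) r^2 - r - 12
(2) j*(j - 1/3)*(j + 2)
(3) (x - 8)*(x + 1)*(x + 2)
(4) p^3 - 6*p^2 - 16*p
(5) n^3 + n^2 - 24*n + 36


(1) = (r - 4)*(r + 3)
(2) = j^3 + 5*j^2/3 - 2*j/3
(3) = x^3 - 5*x^2 - 22*x - 16
(4) = p*(p - 8)*(p + 2)
(5) = (n - 3)*(n - 2)*(n + 6)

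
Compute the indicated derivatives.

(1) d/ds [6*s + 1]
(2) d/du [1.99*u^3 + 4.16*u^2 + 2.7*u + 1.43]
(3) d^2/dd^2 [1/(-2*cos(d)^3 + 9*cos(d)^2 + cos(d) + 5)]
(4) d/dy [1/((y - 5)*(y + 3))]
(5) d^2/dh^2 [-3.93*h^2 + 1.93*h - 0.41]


(1) = 6
(2) = 5.97*u^2 + 8.32*u + 2.7
(3) = 8*((-cos(d) + 36*cos(2*d) - 9*cos(3*d))*(-2*cos(d)^3 + 9*cos(d)^2 + cos(d) + 5)/2 + 2*(-6*cos(d)^2 + 18*cos(d) + 1)^2*sin(d)^2)/(-cos(d) + 9*cos(2*d) - cos(3*d) + 19)^3
(4) = 2*(1 - y)/(y^4 - 4*y^3 - 26*y^2 + 60*y + 225)
(5) = -7.86000000000000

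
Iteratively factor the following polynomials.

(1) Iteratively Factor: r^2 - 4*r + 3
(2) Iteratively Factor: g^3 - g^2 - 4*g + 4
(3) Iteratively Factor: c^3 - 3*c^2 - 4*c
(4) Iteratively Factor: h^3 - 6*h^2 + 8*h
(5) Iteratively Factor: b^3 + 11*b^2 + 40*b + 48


(1) = (r - 1)*(r - 3)
(2) = (g - 1)*(g^2 - 4) = (g - 1)*(g + 2)*(g - 2)
(3) = (c + 1)*(c^2 - 4*c) = c*(c + 1)*(c - 4)
(4) = (h - 2)*(h^2 - 4*h) = (h - 4)*(h - 2)*(h)
(5) = (b + 3)*(b^2 + 8*b + 16) = (b + 3)*(b + 4)*(b + 4)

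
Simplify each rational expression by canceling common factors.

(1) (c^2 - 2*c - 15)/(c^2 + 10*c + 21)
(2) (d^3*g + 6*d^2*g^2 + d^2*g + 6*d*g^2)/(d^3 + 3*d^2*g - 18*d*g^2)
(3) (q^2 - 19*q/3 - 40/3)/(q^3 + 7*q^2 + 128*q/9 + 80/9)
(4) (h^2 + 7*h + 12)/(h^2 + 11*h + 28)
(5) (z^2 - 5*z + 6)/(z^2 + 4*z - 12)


(1) = (c - 5)/(c + 7)
(2) = (d*g + g)/(d - 3*g)
(3) = (3*q - 24)/(3*q^2 + 16*q + 16)
(4) = (h + 3)/(h + 7)
(5) = (z - 3)/(z + 6)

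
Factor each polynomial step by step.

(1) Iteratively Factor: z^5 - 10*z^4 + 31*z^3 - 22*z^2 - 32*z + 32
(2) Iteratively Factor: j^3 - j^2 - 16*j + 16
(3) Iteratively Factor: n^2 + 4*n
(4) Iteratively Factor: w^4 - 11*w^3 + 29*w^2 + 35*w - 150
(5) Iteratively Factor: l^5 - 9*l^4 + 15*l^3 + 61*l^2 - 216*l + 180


(1) = (z - 2)*(z^4 - 8*z^3 + 15*z^2 + 8*z - 16) = (z - 2)*(z - 1)*(z^3 - 7*z^2 + 8*z + 16) = (z - 4)*(z - 2)*(z - 1)*(z^2 - 3*z - 4) = (z - 4)^2*(z - 2)*(z - 1)*(z + 1)
(2) = (j + 4)*(j^2 - 5*j + 4) = (j - 1)*(j + 4)*(j - 4)
(3) = (n + 4)*(n)
(4) = (w + 2)*(w^3 - 13*w^2 + 55*w - 75) = (w - 5)*(w + 2)*(w^2 - 8*w + 15) = (w - 5)^2*(w + 2)*(w - 3)
(5) = (l - 2)*(l^4 - 7*l^3 + l^2 + 63*l - 90) = (l - 3)*(l - 2)*(l^3 - 4*l^2 - 11*l + 30) = (l - 5)*(l - 3)*(l - 2)*(l^2 + l - 6) = (l - 5)*(l - 3)*(l - 2)^2*(l + 3)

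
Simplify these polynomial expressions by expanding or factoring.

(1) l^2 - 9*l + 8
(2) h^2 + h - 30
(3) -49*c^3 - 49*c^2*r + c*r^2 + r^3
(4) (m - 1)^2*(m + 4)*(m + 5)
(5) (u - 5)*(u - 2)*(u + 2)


(1) = (l - 8)*(l - 1)
(2) = (h - 5)*(h + 6)
(3) = (-7*c + r)*(c + r)*(7*c + r)
(4) = m^4 + 7*m^3 + 3*m^2 - 31*m + 20
(5) = u^3 - 5*u^2 - 4*u + 20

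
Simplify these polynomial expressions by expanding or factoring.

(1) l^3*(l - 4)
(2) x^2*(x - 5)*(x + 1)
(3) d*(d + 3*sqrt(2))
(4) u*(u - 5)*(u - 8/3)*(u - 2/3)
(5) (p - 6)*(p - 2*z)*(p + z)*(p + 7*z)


(1) = l^4 - 4*l^3
(2) = x^4 - 4*x^3 - 5*x^2
(3) = d^2 + 3*sqrt(2)*d
(4) = u^4 - 25*u^3/3 + 166*u^2/9 - 80*u/9
(5) = p^4 + 6*p^3*z - 6*p^3 - 9*p^2*z^2 - 36*p^2*z - 14*p*z^3 + 54*p*z^2 + 84*z^3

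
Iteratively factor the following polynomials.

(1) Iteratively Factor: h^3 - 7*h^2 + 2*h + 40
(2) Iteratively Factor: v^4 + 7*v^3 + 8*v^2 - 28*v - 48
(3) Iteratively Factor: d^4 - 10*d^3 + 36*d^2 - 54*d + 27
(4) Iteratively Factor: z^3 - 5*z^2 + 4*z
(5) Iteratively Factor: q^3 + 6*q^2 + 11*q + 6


(1) = (h + 2)*(h^2 - 9*h + 20) = (h - 5)*(h + 2)*(h - 4)
(2) = (v + 2)*(v^3 + 5*v^2 - 2*v - 24) = (v + 2)*(v + 4)*(v^2 + v - 6) = (v + 2)*(v + 3)*(v + 4)*(v - 2)
(3) = (d - 3)*(d^3 - 7*d^2 + 15*d - 9) = (d - 3)*(d - 1)*(d^2 - 6*d + 9) = (d - 3)^2*(d - 1)*(d - 3)
(4) = (z - 1)*(z^2 - 4*z) = z*(z - 1)*(z - 4)
(5) = (q + 2)*(q^2 + 4*q + 3) = (q + 2)*(q + 3)*(q + 1)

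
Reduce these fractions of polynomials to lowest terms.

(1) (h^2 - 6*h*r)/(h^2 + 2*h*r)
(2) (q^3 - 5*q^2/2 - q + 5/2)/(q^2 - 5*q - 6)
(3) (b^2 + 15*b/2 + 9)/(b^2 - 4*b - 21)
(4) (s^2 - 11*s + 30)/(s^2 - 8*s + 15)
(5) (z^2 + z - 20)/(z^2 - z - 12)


(1) = (h - 6*r)/(h + 2*r)
(2) = (2*q^2 - 7*q + 5)/(2*q - 12)
(3) = (2*b^2 + 15*b + 18)/(2*b^2 - 8*b - 42)
(4) = (s - 6)/(s - 3)
(5) = (z + 5)/(z + 3)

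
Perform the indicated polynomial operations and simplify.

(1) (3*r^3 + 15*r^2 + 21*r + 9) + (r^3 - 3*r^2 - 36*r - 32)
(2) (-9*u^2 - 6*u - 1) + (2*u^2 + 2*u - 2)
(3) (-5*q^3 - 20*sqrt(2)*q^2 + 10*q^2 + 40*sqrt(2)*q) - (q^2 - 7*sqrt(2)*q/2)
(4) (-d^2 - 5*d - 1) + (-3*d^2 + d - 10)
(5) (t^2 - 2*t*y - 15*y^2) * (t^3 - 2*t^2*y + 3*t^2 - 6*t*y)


(1) = 4*r^3 + 12*r^2 - 15*r - 23
(2) = -7*u^2 - 4*u - 3
(3) = -5*q^3 - 20*sqrt(2)*q^2 + 9*q^2 + 87*sqrt(2)*q/2
(4) = -4*d^2 - 4*d - 11
(5) = t^5 - 4*t^4*y + 3*t^4 - 11*t^3*y^2 - 12*t^3*y + 30*t^2*y^3 - 33*t^2*y^2 + 90*t*y^3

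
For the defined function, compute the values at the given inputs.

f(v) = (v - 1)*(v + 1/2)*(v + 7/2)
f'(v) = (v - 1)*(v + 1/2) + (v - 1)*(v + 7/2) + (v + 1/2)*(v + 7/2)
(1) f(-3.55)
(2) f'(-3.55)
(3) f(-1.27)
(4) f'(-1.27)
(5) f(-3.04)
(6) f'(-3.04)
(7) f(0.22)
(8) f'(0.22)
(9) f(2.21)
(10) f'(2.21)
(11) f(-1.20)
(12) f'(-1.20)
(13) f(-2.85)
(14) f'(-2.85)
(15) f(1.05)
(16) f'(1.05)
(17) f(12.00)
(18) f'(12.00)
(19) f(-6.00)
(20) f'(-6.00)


(1) = -0.69
(2) = 14.26
(3) = 3.90
(4) = -5.03
(5) = 4.72
(6) = 7.23
(7) = -2.09
(8) = -0.78
(9) = 18.72
(10) = 25.66
(11) = 3.54
(12) = -5.13
(13) = 5.88
(14) = 5.02
(15) = 0.35
(16) = 7.36
(17) = 2131.25
(18) = 501.75
(19) = -96.25
(20) = 69.75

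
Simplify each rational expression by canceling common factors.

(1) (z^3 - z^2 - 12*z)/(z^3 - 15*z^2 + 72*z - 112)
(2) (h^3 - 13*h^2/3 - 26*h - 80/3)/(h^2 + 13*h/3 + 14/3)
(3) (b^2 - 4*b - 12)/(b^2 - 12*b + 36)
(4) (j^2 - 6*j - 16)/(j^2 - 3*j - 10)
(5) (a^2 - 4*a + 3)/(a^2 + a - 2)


(1) = (z^2 + 3*z)/(z^2 - 11*z + 28)
(2) = (3*h^2 - 19*h - 40)/(3*h + 7)
(3) = (b + 2)/(b - 6)
(4) = (j - 8)/(j - 5)
(5) = (a - 3)/(a + 2)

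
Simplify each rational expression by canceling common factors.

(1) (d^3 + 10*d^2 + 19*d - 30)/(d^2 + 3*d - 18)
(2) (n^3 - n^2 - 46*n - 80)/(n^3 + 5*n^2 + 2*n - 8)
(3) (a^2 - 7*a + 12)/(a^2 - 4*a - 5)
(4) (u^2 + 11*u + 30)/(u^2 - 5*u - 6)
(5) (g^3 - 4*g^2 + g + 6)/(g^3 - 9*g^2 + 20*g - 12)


(1) = (d^2 + 4*d - 5)/(d - 3)
(2) = (n^2 - 3*n - 40)/(n^2 + 3*n - 4)
(3) = (a^2 - 7*a + 12)/(a^2 - 4*a - 5)
(4) = (u^2 + 11*u + 30)/(u^2 - 5*u - 6)
(5) = (g^2 - 2*g - 3)/(g^2 - 7*g + 6)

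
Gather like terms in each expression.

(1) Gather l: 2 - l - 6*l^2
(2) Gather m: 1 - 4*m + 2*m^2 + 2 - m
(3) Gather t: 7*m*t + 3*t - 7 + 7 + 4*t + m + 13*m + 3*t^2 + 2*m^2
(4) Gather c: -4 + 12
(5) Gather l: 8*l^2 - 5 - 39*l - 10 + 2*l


(1) = -6*l^2 - l + 2
(2) = 2*m^2 - 5*m + 3
(3) = 2*m^2 + 14*m + 3*t^2 + t*(7*m + 7)
(4) = 8
(5) = 8*l^2 - 37*l - 15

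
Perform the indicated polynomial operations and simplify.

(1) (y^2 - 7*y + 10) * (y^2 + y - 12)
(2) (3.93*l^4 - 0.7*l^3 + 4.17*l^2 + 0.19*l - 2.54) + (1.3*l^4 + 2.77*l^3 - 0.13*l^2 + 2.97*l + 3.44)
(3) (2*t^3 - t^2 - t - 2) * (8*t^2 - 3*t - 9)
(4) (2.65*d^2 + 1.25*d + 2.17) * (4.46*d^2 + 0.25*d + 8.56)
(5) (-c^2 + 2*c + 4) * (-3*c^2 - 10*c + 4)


(1) = y^4 - 6*y^3 - 9*y^2 + 94*y - 120
(2) = 5.23*l^4 + 2.07*l^3 + 4.04*l^2 + 3.16*l + 0.9
(3) = 16*t^5 - 14*t^4 - 23*t^3 - 4*t^2 + 15*t + 18
(4) = 11.819*d^4 + 6.2375*d^3 + 32.6747*d^2 + 11.2425*d + 18.5752
(5) = 3*c^4 + 4*c^3 - 36*c^2 - 32*c + 16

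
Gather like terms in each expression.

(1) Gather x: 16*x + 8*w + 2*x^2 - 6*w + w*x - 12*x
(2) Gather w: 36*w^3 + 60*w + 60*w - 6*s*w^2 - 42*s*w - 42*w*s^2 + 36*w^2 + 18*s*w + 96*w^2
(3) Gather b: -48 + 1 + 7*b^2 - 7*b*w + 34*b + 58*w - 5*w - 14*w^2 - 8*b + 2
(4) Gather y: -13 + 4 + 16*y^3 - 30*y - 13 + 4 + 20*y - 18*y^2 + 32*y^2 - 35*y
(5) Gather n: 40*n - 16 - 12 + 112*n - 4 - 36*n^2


(1) = 2*w + 2*x^2 + x*(w + 4)
(2) = 36*w^3 + w^2*(132 - 6*s) + w*(-42*s^2 - 24*s + 120)
(3) = 7*b^2 + b*(26 - 7*w) - 14*w^2 + 53*w - 45
(4) = 16*y^3 + 14*y^2 - 45*y - 18
(5) = -36*n^2 + 152*n - 32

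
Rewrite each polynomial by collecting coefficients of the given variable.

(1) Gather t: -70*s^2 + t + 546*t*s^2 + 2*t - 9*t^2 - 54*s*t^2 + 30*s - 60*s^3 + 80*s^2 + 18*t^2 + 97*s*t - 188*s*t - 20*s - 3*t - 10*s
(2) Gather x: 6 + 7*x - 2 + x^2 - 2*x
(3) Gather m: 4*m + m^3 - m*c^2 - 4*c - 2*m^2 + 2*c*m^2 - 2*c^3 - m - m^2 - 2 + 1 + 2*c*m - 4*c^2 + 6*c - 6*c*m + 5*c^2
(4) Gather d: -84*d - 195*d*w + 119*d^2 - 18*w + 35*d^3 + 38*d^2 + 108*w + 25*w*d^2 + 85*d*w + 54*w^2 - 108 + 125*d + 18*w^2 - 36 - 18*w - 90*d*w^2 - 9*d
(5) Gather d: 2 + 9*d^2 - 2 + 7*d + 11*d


(1) = -60*s^3 + 10*s^2 + t^2*(9 - 54*s) + t*(546*s^2 - 91*s)
(2) = x^2 + 5*x + 4
(3) = -2*c^3 + c^2 + 2*c + m^3 + m^2*(2*c - 3) + m*(-c^2 - 4*c + 3) - 1
(4) = 35*d^3 + d^2*(25*w + 157) + d*(-90*w^2 - 110*w + 32) + 72*w^2 + 72*w - 144
(5) = 9*d^2 + 18*d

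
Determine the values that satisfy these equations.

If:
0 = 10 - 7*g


Then:
g = 10/7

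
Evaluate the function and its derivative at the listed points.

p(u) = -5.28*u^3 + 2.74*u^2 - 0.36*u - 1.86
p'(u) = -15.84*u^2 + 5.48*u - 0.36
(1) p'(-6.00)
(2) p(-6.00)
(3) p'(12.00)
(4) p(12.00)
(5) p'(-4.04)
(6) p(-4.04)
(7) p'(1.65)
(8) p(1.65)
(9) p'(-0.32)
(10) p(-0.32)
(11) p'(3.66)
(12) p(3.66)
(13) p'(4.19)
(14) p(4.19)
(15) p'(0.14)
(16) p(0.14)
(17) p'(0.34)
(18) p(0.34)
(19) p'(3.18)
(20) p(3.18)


(1) = -603.48
(2) = 1239.42
(3) = -2215.56
(4) = -8735.46
(5) = -281.03
(6) = 392.47
(7) = -34.44
(8) = -18.71
(9) = -3.74
(10) = -1.29
(11) = -192.49
(12) = -225.34
(13) = -255.49
(14) = -343.66
(15) = 0.10
(16) = -1.87
(17) = -0.33
(18) = -1.87
(19) = -143.11
(20) = -145.09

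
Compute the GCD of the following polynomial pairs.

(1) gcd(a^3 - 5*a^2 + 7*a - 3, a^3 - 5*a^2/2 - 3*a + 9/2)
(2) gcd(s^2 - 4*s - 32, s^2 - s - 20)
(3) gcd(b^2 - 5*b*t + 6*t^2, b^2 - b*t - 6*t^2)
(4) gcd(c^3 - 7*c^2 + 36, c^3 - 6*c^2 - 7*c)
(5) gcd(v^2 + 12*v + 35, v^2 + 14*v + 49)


(1) = a^2 - 4*a + 3
(2) = s + 4
(3) = gcd((b - 3*t)*(b - 2*t), (b - 3*t)*(b + 2*t)) = -b + 3*t
(4) = 1
(5) = v + 7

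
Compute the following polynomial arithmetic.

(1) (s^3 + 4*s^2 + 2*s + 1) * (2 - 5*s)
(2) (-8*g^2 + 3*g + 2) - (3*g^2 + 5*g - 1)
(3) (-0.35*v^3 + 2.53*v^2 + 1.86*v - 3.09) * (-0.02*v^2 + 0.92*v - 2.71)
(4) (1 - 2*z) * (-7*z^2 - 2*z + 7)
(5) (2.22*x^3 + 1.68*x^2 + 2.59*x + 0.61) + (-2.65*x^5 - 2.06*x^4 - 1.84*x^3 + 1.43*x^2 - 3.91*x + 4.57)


(1) = -5*s^4 - 18*s^3 - 2*s^2 - s + 2
(2) = -11*g^2 - 2*g + 3
(3) = 0.007*v^5 - 0.3726*v^4 + 3.2389*v^3 - 5.0833*v^2 - 7.8834*v + 8.3739
(4) = 14*z^3 - 3*z^2 - 16*z + 7
(5) = -2.65*x^5 - 2.06*x^4 + 0.38*x^3 + 3.11*x^2 - 1.32*x + 5.18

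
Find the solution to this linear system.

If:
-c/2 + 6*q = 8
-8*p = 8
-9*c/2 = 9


Then:
c = -2
p = -1
q = 7/6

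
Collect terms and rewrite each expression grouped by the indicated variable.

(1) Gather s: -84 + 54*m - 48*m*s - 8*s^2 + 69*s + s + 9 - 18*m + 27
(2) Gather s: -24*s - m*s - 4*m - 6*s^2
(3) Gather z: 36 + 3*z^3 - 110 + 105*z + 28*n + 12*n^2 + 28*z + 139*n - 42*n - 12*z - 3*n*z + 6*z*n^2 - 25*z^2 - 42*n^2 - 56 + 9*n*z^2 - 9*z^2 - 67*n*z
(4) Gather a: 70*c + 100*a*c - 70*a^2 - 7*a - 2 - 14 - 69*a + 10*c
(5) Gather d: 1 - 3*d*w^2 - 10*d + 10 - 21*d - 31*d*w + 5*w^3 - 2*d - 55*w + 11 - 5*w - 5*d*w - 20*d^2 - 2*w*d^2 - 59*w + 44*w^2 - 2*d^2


(1) = 36*m - 8*s^2 + s*(70 - 48*m) - 48
(2) = -4*m - 6*s^2 + s*(-m - 24)
(3) = -30*n^2 + 125*n + 3*z^3 + z^2*(9*n - 34) + z*(6*n^2 - 70*n + 121) - 130
(4) = -70*a^2 + a*(100*c - 76) + 80*c - 16
(5) = d^2*(-2*w - 22) + d*(-3*w^2 - 36*w - 33) + 5*w^3 + 44*w^2 - 119*w + 22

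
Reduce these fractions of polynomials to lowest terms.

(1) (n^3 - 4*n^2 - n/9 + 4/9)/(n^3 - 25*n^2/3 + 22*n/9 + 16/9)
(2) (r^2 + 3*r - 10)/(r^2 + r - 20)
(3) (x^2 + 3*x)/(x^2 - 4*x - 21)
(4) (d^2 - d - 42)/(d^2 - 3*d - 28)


(1) = (3*n^2 - 13*n + 4)/(3*n^2 - 26*n + 16)
(2) = (r - 2)/(r - 4)
(3) = x/(x - 7)
(4) = (d + 6)/(d + 4)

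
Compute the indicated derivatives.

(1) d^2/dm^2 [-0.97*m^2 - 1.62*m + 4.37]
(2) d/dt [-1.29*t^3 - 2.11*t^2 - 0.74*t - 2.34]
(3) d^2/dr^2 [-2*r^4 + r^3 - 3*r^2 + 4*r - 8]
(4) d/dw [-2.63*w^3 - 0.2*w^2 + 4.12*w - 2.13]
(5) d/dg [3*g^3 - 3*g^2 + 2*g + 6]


(1) = -1.94000000000000
(2) = -3.87*t^2 - 4.22*t - 0.74
(3) = -24*r^2 + 6*r - 6
(4) = -7.89*w^2 - 0.4*w + 4.12
(5) = 9*g^2 - 6*g + 2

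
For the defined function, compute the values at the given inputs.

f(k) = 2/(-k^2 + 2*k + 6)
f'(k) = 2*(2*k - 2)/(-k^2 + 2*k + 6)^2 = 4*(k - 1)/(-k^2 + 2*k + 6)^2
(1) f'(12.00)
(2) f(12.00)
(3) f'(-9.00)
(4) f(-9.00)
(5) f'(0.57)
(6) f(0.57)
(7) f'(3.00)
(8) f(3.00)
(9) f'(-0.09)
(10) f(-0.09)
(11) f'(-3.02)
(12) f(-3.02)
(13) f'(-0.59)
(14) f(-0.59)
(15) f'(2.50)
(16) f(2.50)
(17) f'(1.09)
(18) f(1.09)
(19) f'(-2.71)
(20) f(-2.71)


(1) = 0.00
(2) = -0.02
(3) = -0.00
(4) = -0.02
(5) = -0.04
(6) = 0.29
(7) = 0.89
(8) = 0.67
(9) = -0.13
(10) = 0.34
(11) = -0.19
(12) = -0.22
(13) = -0.32
(14) = 0.45
(15) = 0.27
(16) = 0.42
(17) = 0.01
(18) = 0.29
(19) = -0.32
(20) = -0.30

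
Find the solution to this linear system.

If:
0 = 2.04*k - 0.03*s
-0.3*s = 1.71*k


Then:
k = 0.00
s = 0.00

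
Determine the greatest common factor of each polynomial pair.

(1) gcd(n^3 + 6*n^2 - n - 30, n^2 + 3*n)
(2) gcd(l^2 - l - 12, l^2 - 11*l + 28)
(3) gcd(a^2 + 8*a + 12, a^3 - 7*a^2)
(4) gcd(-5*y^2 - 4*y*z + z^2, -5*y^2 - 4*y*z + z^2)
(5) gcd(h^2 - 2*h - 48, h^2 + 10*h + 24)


(1) = n + 3
(2) = gcd((l - 4)*(l + 3), (l - 7)*(l - 4)) = l - 4
(3) = 1
(4) = gcd((-5*y + z)*(y + z), (-5*y + z)*(y + z)) = 5*y^2 + 4*y*z - z^2
(5) = h + 6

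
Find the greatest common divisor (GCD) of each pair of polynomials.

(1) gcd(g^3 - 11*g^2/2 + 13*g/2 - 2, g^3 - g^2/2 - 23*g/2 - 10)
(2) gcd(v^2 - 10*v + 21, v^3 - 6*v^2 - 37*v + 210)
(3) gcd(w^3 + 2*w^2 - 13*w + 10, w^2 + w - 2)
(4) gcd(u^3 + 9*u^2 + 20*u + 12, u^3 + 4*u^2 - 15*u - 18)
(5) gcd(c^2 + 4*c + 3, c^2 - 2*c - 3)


(1) = g - 4
(2) = v - 7
(3) = w - 1
(4) = gcd((u + 1)*(u + 2)*(u + 6), (u - 3)*(u + 1)*(u + 6)) = u^2 + 7*u + 6
(5) = c + 1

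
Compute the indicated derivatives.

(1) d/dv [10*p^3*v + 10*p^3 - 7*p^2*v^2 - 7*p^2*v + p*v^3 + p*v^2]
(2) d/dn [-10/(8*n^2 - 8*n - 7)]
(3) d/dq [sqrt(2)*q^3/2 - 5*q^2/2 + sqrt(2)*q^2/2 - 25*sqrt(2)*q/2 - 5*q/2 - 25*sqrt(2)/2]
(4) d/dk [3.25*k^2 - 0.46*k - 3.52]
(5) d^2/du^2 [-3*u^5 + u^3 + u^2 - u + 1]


(1) = p*(10*p^2 - 14*p*v - 7*p + 3*v^2 + 2*v)
(2) = 80*(2*n - 1)/(-8*n^2 + 8*n + 7)^2
(3) = 3*sqrt(2)*q^2/2 - 5*q + sqrt(2)*q - 25*sqrt(2)/2 - 5/2
(4) = 6.5*k - 0.46
(5) = -60*u^3 + 6*u + 2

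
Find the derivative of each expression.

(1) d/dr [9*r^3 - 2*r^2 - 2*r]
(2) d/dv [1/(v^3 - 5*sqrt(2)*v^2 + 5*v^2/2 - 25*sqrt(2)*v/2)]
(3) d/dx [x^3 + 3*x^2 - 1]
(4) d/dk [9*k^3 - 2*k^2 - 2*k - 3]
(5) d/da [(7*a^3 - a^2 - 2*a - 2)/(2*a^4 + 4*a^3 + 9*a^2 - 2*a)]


(1) = 27*r^2 - 4*r - 2
(2) = 2*(-6*v^2 - 10*v + 20*sqrt(2)*v + 25*sqrt(2))/(v^2*(2*v^2 - 10*sqrt(2)*v + 5*v - 25*sqrt(2))^2)
(3) = 3*x*(x + 2)
(4) = 27*k^2 - 4*k - 2
(5) = (-14*a^6 + 4*a^5 + 79*a^4 + 4*a^3 + 44*a^2 + 36*a - 4)/(a^2*(4*a^6 + 16*a^5 + 52*a^4 + 64*a^3 + 65*a^2 - 36*a + 4))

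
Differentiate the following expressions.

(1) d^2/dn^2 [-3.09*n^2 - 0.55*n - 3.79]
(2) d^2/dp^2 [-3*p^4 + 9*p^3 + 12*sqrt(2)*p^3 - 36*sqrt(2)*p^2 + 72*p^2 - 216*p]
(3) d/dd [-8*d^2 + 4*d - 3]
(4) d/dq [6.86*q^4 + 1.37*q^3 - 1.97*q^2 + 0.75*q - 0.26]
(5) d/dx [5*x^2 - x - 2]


(1) = -6.18000000000000
(2) = -36*p^2 + 54*p + 72*sqrt(2)*p - 72*sqrt(2) + 144
(3) = 4 - 16*d
(4) = 27.44*q^3 + 4.11*q^2 - 3.94*q + 0.75
(5) = 10*x - 1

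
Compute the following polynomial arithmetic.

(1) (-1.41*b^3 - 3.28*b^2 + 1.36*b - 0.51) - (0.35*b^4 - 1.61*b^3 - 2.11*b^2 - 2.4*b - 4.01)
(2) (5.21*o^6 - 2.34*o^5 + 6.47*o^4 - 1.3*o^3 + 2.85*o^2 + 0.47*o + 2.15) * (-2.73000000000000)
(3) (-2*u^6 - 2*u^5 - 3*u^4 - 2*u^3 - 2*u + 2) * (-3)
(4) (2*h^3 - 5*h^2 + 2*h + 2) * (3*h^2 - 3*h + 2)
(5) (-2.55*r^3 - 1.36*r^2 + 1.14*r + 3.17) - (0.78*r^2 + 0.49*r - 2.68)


(1) = -0.35*b^4 + 0.2*b^3 - 1.17*b^2 + 3.76*b + 3.5
(2) = -14.2233*o^6 + 6.3882*o^5 - 17.6631*o^4 + 3.549*o^3 - 7.7805*o^2 - 1.2831*o - 5.8695
(3) = 6*u^6 + 6*u^5 + 9*u^4 + 6*u^3 + 6*u - 6
(4) = 6*h^5 - 21*h^4 + 25*h^3 - 10*h^2 - 2*h + 4
(5) = -2.55*r^3 - 2.14*r^2 + 0.65*r + 5.85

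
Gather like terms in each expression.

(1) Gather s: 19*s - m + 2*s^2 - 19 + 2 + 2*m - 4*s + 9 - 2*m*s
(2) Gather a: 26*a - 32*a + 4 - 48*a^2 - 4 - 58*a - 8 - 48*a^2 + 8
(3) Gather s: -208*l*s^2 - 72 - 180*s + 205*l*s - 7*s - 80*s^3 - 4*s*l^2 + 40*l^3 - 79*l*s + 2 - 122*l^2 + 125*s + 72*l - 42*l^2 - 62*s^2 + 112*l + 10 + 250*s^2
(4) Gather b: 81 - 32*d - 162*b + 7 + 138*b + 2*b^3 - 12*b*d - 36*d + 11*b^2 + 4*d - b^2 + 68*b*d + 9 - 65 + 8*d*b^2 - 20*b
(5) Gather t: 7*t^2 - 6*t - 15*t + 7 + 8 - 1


(1) = m + 2*s^2 + s*(15 - 2*m) - 8
(2) = -96*a^2 - 64*a
(3) = 40*l^3 - 164*l^2 + 184*l - 80*s^3 + s^2*(188 - 208*l) + s*(-4*l^2 + 126*l - 62) - 60
(4) = 2*b^3 + b^2*(8*d + 10) + b*(56*d - 44) - 64*d + 32
(5) = 7*t^2 - 21*t + 14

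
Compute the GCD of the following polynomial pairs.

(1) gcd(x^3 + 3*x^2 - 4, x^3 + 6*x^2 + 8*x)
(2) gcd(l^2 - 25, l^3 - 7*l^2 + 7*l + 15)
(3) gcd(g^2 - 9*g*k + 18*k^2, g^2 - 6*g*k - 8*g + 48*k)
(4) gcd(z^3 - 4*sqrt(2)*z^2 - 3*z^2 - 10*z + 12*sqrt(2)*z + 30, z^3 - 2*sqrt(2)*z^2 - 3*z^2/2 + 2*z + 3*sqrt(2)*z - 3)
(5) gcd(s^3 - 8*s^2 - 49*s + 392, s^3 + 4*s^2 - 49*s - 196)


(1) = gcd((x - 1)*(x + 2)^2, x*(x + 2)*(x + 4)) = x + 2
(2) = l - 5
(3) = g - 6*k
(4) = 1
(5) = gcd((s - 8)*(s - 7)*(s + 7), (s - 7)*(s + 4)*(s + 7)) = s^2 - 49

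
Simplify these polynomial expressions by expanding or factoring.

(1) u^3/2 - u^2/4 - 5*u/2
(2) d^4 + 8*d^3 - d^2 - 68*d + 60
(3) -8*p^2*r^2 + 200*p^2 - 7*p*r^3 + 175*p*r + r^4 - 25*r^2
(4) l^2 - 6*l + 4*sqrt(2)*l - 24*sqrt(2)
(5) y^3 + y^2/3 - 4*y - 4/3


(1) = u*(u/2 + 1)*(u - 5/2)
(2) = (d - 2)*(d - 1)*(d + 5)*(d + 6)
(3) = (-8*p + r)*(p + r)*(r - 5)*(r + 5)
(4) = (l - 6)*(l + 4*sqrt(2))
(5) = (y - 2)*(y + 1/3)*(y + 2)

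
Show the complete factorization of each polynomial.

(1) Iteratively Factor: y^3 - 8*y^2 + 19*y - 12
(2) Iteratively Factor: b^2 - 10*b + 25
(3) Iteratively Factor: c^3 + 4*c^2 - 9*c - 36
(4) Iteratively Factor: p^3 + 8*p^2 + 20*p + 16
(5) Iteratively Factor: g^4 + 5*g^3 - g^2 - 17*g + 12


(1) = (y - 3)*(y^2 - 5*y + 4) = (y - 4)*(y - 3)*(y - 1)
(2) = (b - 5)*(b - 5)
(3) = (c + 4)*(c^2 - 9) = (c + 3)*(c + 4)*(c - 3)
(4) = (p + 2)*(p^2 + 6*p + 8) = (p + 2)*(p + 4)*(p + 2)
(5) = (g - 1)*(g^3 + 6*g^2 + 5*g - 12) = (g - 1)^2*(g^2 + 7*g + 12) = (g - 1)^2*(g + 4)*(g + 3)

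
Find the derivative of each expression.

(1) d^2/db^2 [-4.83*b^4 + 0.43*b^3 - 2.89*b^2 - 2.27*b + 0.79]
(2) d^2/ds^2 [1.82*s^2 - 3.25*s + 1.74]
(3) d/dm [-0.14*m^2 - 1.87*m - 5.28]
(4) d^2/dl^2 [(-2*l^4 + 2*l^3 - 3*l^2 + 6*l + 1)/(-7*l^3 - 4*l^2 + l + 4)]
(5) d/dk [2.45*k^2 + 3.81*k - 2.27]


(1) = -57.96*b^2 + 2.58*b - 5.78
(2) = 3.64000000000000
(3) = -0.28*m - 1.87
(4) = 2*(249*l^6 - 780*l^5 - 1161*l^4 + 268*l^3 - 723*l^2 - 456*l + 55)/(343*l^9 + 588*l^8 + 189*l^7 - 692*l^6 - 699*l^5 - 12*l^4 + 431*l^3 + 180*l^2 - 48*l - 64)
(5) = 4.9*k + 3.81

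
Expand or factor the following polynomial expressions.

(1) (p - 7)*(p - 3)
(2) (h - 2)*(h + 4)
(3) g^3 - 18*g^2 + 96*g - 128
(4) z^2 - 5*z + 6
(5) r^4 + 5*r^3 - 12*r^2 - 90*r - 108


(1) = p^2 - 10*p + 21
(2) = h^2 + 2*h - 8
(3) = (g - 8)^2*(g - 2)
(4) = (z - 3)*(z - 2)
(5) = (r + 2)*(r + 3)*(r - 3*sqrt(2))*(r + 3*sqrt(2))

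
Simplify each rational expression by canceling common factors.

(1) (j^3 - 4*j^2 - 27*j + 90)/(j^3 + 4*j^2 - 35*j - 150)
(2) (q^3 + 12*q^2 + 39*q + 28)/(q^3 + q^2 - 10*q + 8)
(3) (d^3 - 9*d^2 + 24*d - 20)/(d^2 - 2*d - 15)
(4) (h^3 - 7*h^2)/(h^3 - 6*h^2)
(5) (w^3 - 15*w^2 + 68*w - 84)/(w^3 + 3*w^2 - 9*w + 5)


(1) = (j - 3)/(j + 5)
(2) = (q^2 + 8*q + 7)/(q^2 - 3*q + 2)
(3) = (d^2 - 4*d + 4)/(d + 3)
(4) = (h - 7)/(h - 6)
(5) = (w^3 - 15*w^2 + 68*w - 84)/(w^3 + 3*w^2 - 9*w + 5)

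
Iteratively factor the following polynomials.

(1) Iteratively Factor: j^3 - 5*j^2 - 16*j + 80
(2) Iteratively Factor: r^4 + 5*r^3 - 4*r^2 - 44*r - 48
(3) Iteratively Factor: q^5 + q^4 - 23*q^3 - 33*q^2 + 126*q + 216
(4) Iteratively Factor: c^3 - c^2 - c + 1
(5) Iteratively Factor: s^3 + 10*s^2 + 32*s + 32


(1) = (j - 4)*(j^2 - j - 20) = (j - 5)*(j - 4)*(j + 4)
(2) = (r + 2)*(r^3 + 3*r^2 - 10*r - 24) = (r - 3)*(r + 2)*(r^2 + 6*r + 8) = (r - 3)*(r + 2)^2*(r + 4)
(3) = (q + 3)*(q^4 - 2*q^3 - 17*q^2 + 18*q + 72) = (q - 3)*(q + 3)*(q^3 + q^2 - 14*q - 24) = (q - 3)*(q + 3)^2*(q^2 - 2*q - 8) = (q - 3)*(q + 2)*(q + 3)^2*(q - 4)
(4) = (c - 1)*(c^2 - 1) = (c - 1)*(c + 1)*(c - 1)
(5) = (s + 4)*(s^2 + 6*s + 8) = (s + 2)*(s + 4)*(s + 4)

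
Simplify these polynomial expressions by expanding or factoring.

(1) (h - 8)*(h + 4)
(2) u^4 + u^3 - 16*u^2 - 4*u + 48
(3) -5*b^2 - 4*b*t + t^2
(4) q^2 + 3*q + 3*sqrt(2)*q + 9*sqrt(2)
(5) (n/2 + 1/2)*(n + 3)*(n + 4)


(1) = h^2 - 4*h - 32
(2) = (u - 3)*(u - 2)*(u + 2)*(u + 4)
(3) = (-5*b + t)*(b + t)
(4) = (q + 3)*(q + 3*sqrt(2))
(5) = n^3/2 + 4*n^2 + 19*n/2 + 6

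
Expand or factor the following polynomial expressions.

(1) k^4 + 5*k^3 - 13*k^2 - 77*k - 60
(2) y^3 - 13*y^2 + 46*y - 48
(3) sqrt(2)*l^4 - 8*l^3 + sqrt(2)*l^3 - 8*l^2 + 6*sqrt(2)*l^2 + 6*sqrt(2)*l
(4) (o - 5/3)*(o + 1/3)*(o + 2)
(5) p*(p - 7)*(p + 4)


(1) = (k - 4)*(k + 1)*(k + 3)*(k + 5)
(2) = (y - 8)*(y - 3)*(y - 2)
(3) = l*(l - 3*sqrt(2))*(l - sqrt(2))*(sqrt(2)*l + sqrt(2))
(4) = o^3 + 2*o^2/3 - 29*o/9 - 10/9
(5) = p^3 - 3*p^2 - 28*p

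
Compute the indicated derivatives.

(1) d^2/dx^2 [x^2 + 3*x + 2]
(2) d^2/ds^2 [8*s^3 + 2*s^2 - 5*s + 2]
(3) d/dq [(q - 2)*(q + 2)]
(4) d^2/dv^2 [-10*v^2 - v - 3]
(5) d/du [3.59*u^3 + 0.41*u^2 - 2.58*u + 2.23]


(1) = 2
(2) = 48*s + 4
(3) = 2*q
(4) = -20
(5) = 10.77*u^2 + 0.82*u - 2.58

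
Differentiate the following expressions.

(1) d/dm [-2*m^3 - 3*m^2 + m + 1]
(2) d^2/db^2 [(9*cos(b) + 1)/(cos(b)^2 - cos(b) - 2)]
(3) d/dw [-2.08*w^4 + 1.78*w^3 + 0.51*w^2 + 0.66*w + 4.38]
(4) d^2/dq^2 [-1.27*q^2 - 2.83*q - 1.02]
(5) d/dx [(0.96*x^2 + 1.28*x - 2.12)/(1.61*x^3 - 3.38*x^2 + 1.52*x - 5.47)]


(1) = -6*m^2 - 6*m + 1
(2) = (81*sin(b)^4*cos(b) + 13*sin(b)^4 - 11*sin(b)^2 - 29*cos(b)/4 + 159*cos(3*b)/4 - 9*cos(5*b)/2 + 28)/(sin(b)^2 + cos(b) + 1)^3
(3) = -8.32*w^3 + 5.34*w^2 + 1.02*w + 0.66
(4) = -2.54000000000000
(5) = (-1.5456*x^4 - 4.1216*x^3 + 16.0252*x^2 - 24.8336*x - 3.7792)/(2.5921*x^6 - 10.8836*x^5 + 16.3188*x^4 - 27.8886*x^3 + 39.2876*x^2 - 16.6288*x + 29.9209)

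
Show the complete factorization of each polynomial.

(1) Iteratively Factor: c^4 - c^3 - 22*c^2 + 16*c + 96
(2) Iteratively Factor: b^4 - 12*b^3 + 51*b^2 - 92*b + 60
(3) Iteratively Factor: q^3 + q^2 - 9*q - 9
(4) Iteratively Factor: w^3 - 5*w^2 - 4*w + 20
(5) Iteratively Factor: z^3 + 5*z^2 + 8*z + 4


(1) = (c + 4)*(c^3 - 5*c^2 - 2*c + 24) = (c - 4)*(c + 4)*(c^2 - c - 6) = (c - 4)*(c - 3)*(c + 4)*(c + 2)
(2) = (b - 2)*(b^3 - 10*b^2 + 31*b - 30) = (b - 3)*(b - 2)*(b^2 - 7*b + 10) = (b - 3)*(b - 2)^2*(b - 5)
(3) = (q - 3)*(q^2 + 4*q + 3) = (q - 3)*(q + 1)*(q + 3)
(4) = (w + 2)*(w^2 - 7*w + 10) = (w - 2)*(w + 2)*(w - 5)
(5) = (z + 2)*(z^2 + 3*z + 2) = (z + 1)*(z + 2)*(z + 2)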